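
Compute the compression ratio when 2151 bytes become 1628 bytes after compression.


Ratio = original / compressed = 2151 / 1628 = 1.3213

1.3213


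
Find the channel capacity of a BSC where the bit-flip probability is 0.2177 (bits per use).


H(p) = -p*log2(p) - (1-p)*log2(1-p) = -0.2177*log2(0.2177) - 0.7823*log2(0.7823) = 0.478850 + 0.277095 = 0.7559. C = 1 - H(p) = 1 - 0.7559 = 0.2441

0.2441 bits


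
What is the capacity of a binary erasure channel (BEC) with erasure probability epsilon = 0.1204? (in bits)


C = 1 - epsilon = 1 - 0.1204 = 0.8796

0.8796 bits


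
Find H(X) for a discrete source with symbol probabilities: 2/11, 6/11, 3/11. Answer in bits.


H = -sum(p_i * log2(p_i)). Terms: -(2/11)*log2(2/11) = 0.447169; -(6/11)*log2(6/11) = 0.476983; -(3/11)*log2(3/11) = 0.511219. H = 0.447169 + 0.476983 + 0.511219 = 1.4354

1.4354 bits


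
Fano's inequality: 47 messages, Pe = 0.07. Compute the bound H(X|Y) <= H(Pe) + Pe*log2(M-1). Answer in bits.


H(Pe) = -Pe*log2(Pe) - (1-Pe)*log2(1-Pe) = -0.07*log2(0.07) - 0.93*log2(0.93) = 0.268555 + 0.097369 = 0.3659. Pe*log2(M-1) = 0.07*log2(46) = 0.386649. Bound = H(Pe) + Pe*log2(M-1) = 0.268555 + 0.097369 + 0.386649 = 0.7526

0.7526 bits


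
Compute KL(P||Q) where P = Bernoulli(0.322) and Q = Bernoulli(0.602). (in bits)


KL = p*log2(p/q) + (1-p)*log2((1-p)/(1-q)) = 0.322*log2(0.322/0.602) + 0.678*log2(0.678/0.398) = 0.2304

0.2304 bits


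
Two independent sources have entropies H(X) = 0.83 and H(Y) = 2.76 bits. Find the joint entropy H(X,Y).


For independent variables, H(X,Y) = H(X) + H(Y) = 0.83 + 2.76 = 3.59

3.59 bits


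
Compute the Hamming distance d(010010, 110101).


Count differing positions: ^ . . ^ ^ ^ = 4 differences

4


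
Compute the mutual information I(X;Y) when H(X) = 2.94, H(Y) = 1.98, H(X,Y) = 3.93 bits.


I(X;Y) = H(X) + H(Y) - H(X,Y) = 2.94 + 1.98 - 3.93 = 0.99

0.99 bits


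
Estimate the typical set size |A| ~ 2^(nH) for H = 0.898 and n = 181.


log2|A_typical| = nH = 181 * 0.898 = 162.538, so |A_typical| ~ 2^162.538 = 8.488e+48

8.488e+48


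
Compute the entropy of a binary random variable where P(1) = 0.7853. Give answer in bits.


H = -p*log2(p) - (1-p)*log2(1-p). -0.7853*log2(0.7853) = 0.273822; -0.2147*log2(0.2147) = 0.476549. H = 0.273822 + 0.476549 = 0.7504

0.7504 bits


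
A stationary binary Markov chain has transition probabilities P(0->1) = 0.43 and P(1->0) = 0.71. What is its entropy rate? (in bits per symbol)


Stationary distribution: pi_0 = p10/(p01+p10) = 0.6228, pi_1 = 0.3772. Entropy rate H' = pi_0*H(p01) + pi_1*H(p10) = 0.6228*0.9858 + 0.3772*0.8687 = 0.9416

0.9416 bits/symbol


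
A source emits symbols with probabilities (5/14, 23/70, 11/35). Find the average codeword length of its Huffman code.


Huffman construction (repeatedly merge the two least-probable nodes; each merge adds 1 bit to every symbol beneath it): 11/35 + 23/70 = 9/14; 5/14 + 9/14 = 1. Resulting codeword lengths (in the order the probabilities were given): (1, 2, 2). L_avg = sum(p_i * l_i) = 5/14*1 + 23/70*2 + 11/35*2 = 23/14 = 1.6429

1.6429 bits


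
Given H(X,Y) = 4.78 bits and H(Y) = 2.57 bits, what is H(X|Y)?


H(X|Y) = H(X,Y) - H(Y) = 4.78 - 2.57 = 2.21

2.21 bits


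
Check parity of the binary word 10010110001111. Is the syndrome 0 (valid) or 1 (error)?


Syndrome = XOR of all bits = 1 XOR 0 XOR 0 XOR 1 XOR 0 XOR 1 XOR 1 XOR 0 XOR 0 XOR 0 XOR 1 XOR 1 XOR 1 XOR 1 = 0

0


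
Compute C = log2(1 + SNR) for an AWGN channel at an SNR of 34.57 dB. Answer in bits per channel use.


SNR_linear = 10^(34.57/10) = 2864.178; C = log2(1 + SNR_linear) = log2(1 + 2864.178) = 11.4844

11.4844 bits/channel use


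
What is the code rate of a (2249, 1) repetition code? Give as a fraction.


Rate = k/n = 1/2249

1/2249


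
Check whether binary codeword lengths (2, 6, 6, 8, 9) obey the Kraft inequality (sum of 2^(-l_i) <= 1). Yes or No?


Kraft sum = sum(2^(-l_i)) = 0.2871, need <= 1. Result: satisfied (a binary prefix-free code with these lengths exists)

Yes


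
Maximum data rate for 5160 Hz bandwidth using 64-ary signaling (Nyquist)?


Rate = 2 * B * log2(M) = 2 * 5160 * 6.0 = 61920.0

61920.0 bps


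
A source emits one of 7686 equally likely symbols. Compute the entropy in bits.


H = log2(n) = log2(7686) = 12.908

12.908 bits


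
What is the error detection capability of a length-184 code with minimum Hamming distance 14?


Detection capability = d_min - 1 = 14 - 1 = 13

13 errors


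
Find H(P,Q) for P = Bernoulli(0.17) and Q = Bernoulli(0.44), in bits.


H(P,Q) = -p*log2(q) - (1-p)*log2(1-q). -0.17*log2(0.44) = 0.201352; -0.83*log2(0.56) = 0.694296. H(P,Q) = 0.201352 + 0.694296 = 0.8956

0.8956 bits


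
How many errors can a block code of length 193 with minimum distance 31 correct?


Correction capability = floor((d-1)/2) = floor((31-1)/2) = 15

15 errors


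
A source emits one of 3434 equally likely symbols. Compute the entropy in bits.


H = log2(n) = log2(3434) = 11.7457

11.7457 bits


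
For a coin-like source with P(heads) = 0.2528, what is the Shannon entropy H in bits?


H = -p*log2(p) - (1-p)*log2(1-p). -0.2528*log2(0.2528) = 0.501538; -0.7472*log2(0.7472) = 0.314148. H = 0.501538 + 0.314148 = 0.8157

0.8157 bits


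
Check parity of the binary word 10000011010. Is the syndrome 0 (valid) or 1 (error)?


Syndrome = XOR of all bits = 1 XOR 0 XOR 0 XOR 0 XOR 0 XOR 0 XOR 1 XOR 1 XOR 0 XOR 1 XOR 0 = 0

0


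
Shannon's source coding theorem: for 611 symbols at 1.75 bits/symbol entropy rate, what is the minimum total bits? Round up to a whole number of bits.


Minimum bits >= n * H = 611 * 1.75 = 1069.25, rounded up to a whole number of bits = 1070

1070 bits


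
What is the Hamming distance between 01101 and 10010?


Count differing positions: ^ ^ ^ ^ ^ = 5 differences

5


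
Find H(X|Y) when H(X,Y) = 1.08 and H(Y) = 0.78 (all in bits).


H(X|Y) = H(X,Y) - H(Y) = 1.08 - 0.78 = 0.3

0.3 bits


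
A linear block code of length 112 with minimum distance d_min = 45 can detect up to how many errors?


Detection capability = d_min - 1 = 45 - 1 = 44

44 errors


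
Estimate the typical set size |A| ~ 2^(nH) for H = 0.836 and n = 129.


log2|A_typical| = nH = 129 * 0.836 = 107.844, so |A_typical| ~ 2^107.844 = 2.913e+32

2.913e+32


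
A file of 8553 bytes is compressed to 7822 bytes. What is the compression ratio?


Ratio = original / compressed = 8553 / 7822 = 1.0935

1.0935


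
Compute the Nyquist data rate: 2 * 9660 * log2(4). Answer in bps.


Rate = 2 * B * log2(M) = 2 * 9660 * 2.0 = 38640.0

38640.0 bps


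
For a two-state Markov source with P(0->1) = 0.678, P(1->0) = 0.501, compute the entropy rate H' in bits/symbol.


Stationary distribution: pi_0 = p10/(p01+p10) = 0.4249, pi_1 = 0.5751. Entropy rate H' = pi_0*H(p01) + pi_1*H(p10) = 0.4249*0.9065 + 0.5751*1.0 = 0.9603

0.9603 bits/symbol


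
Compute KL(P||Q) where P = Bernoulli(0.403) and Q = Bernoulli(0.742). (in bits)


KL = p*log2(p/q) + (1-p)*log2((1-p)/(1-q)) = 0.403*log2(0.403/0.742) + 0.597*log2(0.597/0.258) = 0.3677

0.3677 bits


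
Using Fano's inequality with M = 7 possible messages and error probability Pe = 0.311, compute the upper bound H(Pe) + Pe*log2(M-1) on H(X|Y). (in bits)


H(Pe) = -Pe*log2(Pe) - (1-Pe)*log2(1-Pe) = -0.311*log2(0.311) - 0.689*log2(0.689) = 0.524039 + 0.370285 = 0.8943. Pe*log2(M-1) = 0.311*log2(6) = 0.803923. Bound = H(Pe) + Pe*log2(M-1) = 0.524039 + 0.370285 + 0.803923 = 1.6982

1.6982 bits


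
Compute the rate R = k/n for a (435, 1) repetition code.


Rate = k/n = 1/435

1/435


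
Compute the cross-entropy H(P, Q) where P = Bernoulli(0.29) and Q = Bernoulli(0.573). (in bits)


H(P,Q) = -p*log2(q) - (1-p)*log2(1-q). -0.29*log2(0.573) = 0.232984; -0.71*log2(0.427) = 0.871661. H(P,Q) = 0.232984 + 0.871661 = 1.1046

1.1046 bits


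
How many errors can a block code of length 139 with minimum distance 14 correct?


Correction capability = floor((d-1)/2) = floor((14-1)/2) = 6

6 errors


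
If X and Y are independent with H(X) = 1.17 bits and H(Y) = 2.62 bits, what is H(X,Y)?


For independent variables, H(X,Y) = H(X) + H(Y) = 1.17 + 2.62 = 3.79

3.79 bits


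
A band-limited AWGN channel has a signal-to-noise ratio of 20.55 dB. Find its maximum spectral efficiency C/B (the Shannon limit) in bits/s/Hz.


SNR_linear = 10^(20.55/10) = 113.5011; C/B = log2(1 + SNR_linear) = log2(1 + 113.5011) = 6.8392

6.8392 bits/s/Hz


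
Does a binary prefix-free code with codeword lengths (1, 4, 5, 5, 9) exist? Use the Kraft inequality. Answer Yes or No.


Kraft sum = sum(2^(-l_i)) = 0.627, need <= 1. Result: satisfied (a binary prefix-free code with these lengths exists)

Yes


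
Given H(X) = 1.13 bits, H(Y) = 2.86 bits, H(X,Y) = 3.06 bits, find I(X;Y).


I(X;Y) = H(X) + H(Y) - H(X,Y) = 1.13 + 2.86 - 3.06 = 0.93

0.93 bits


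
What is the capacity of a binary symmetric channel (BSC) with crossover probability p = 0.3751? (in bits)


H(p) = -p*log2(p) - (1-p)*log2(1-p) = -0.3751*log2(0.3751) - 0.6249*log2(0.6249) = 0.530636 + 0.423871 = 0.9545. C = 1 - H(p) = 1 - 0.9545 = 0.0455

0.0455 bits


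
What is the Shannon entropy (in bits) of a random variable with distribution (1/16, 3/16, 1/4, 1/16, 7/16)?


H = -sum(p_i * log2(p_i)). Terms: -(1/16)*log2(1/16) = 0.250000; -(3/16)*log2(3/16) = 0.452820; -(1/4)*log2(1/4) = 0.500000; -(1/16)*log2(1/16) = 0.250000; -(7/16)*log2(7/16) = 0.521782. H = 0.250000 + 0.452820 + 0.500000 + 0.250000 + 0.521782 = 1.9746

1.9746 bits


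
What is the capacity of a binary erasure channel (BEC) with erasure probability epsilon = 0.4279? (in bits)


C = 1 - epsilon = 1 - 0.4279 = 0.5721

0.5721 bits


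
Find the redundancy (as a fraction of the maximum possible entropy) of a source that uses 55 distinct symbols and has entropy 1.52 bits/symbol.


H_max = log2(K) = log2(55) = 5.7814 bits/symbol. Redundancy = 1 - H/H_max = 1 - 1.52/5.7814 = 1 - 0.2629 = 0.7371

0.7371


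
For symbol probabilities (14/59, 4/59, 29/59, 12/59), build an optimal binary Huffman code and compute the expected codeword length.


Huffman construction (repeatedly merge the two least-probable nodes; each merge adds 1 bit to every symbol beneath it): 4/59 + 12/59 = 16/59; 14/59 + 16/59 = 30/59; 29/59 + 30/59 = 1. Resulting codeword lengths (in the order the probabilities were given): (2, 3, 1, 3). L_avg = sum(p_i * l_i) = 14/59*2 + 4/59*3 + 29/59*1 + 12/59*3 = 105/59 = 1.7797

1.7797 bits


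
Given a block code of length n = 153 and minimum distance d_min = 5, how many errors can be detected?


Detection capability = d_min - 1 = 5 - 1 = 4

4 errors


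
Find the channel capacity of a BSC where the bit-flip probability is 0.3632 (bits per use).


H(p) = -p*log2(p) - (1-p)*log2(1-p) = -0.3632*log2(0.3632) - 0.6368*log2(0.6368) = 0.530695 + 0.414613 = 0.9453. C = 1 - H(p) = 1 - 0.9453 = 0.0547

0.0547 bits


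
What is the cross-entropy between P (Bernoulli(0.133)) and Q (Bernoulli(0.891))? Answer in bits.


H(P,Q) = -p*log2(q) - (1-p)*log2(1-q). -0.133*log2(0.891) = 0.022145; -0.867*log2(0.109) = 2.772319. H(P,Q) = 0.022145 + 2.772319 = 2.7945

2.7945 bits


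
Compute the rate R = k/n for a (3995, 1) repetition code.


Rate = k/n = 1/3995

1/3995


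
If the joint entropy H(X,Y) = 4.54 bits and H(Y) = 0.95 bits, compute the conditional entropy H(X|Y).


H(X|Y) = H(X,Y) - H(Y) = 4.54 - 0.95 = 3.59

3.59 bits


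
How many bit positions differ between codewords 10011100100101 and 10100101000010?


Count differing positions: . . ^ ^ ^ . . ^ ^ . . ^ ^ ^ = 8 differences

8


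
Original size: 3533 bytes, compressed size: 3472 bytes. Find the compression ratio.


Ratio = original / compressed = 3533 / 3472 = 1.0176

1.0176


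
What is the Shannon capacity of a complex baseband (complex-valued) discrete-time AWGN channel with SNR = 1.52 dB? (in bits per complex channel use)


SNR_linear = 10^(1.52/10) = 1.4191; C = log2(1 + SNR_linear) = log2(1 + 1.4191) = 1.2744

1.2744 bits/channel use


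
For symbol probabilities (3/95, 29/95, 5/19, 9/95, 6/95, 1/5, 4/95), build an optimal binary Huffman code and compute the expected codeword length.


Huffman construction (repeatedly merge the two least-probable nodes; each merge adds 1 bit to every symbol beneath it): 3/95 + 4/95 = 7/95; 6/95 + 7/95 = 13/95; 9/95 + 13/95 = 22/95; 1/5 + 22/95 = 41/95; 5/19 + 29/95 = 54/95; 41/95 + 54/95 = 1. Resulting codeword lengths (in the order the probabilities were given): (5, 2, 2, 3, 4, 2, 5). L_avg = sum(p_i * l_i) = 3/95*5 + 29/95*2 + 5/19*2 + 9/95*3 + 6/95*4 + 1/5*2 + 4/95*5 = 232/95 = 2.4421

2.4421 bits


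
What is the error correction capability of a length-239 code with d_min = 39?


Correction capability = floor((d-1)/2) = floor((39-1)/2) = 19

19 errors


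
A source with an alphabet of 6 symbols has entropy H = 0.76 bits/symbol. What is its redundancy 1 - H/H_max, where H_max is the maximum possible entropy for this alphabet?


H_max = log2(K) = log2(6) = 2.585 bits/symbol. Redundancy = 1 - H/H_max = 1 - 0.76/2.585 = 1 - 0.294 = 0.706

0.706


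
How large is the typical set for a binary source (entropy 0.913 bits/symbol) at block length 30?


log2|A_typical| = nH = 30 * 0.913 = 27.39, so |A_typical| ~ 2^27.39 = 1.759e+08

1.759e+08


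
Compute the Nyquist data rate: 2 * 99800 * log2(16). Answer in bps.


Rate = 2 * B * log2(M) = 2 * 99800 * 4.0 = 798400.0

798400.0 bps


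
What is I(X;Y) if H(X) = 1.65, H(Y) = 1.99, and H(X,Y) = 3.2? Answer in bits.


I(X;Y) = H(X) + H(Y) - H(X,Y) = 1.65 + 1.99 - 3.2 = 0.44

0.44 bits


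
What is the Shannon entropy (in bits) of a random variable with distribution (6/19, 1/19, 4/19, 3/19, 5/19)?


H = -sum(p_i * log2(p_i)). Terms: -(6/19)*log2(6/19) = 0.525147; -(1/19)*log2(1/19) = 0.223575; -(4/19)*log2(4/19) = 0.473248; -(3/19)*log2(3/19) = 0.420468; -(5/19)*log2(5/19) = 0.506842. H = 0.525147 + 0.223575 + 0.473248 + 0.420468 + 0.506842 = 2.1493

2.1493 bits


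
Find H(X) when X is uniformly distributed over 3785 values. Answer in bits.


H = log2(n) = log2(3785) = 11.8861

11.8861 bits


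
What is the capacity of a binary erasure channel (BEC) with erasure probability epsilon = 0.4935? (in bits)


C = 1 - epsilon = 1 - 0.4935 = 0.5065

0.5065 bits


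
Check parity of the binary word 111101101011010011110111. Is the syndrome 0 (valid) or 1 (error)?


Syndrome = XOR of all bits = 1 XOR 1 XOR 1 XOR 1 XOR 0 XOR 1 XOR 1 XOR 0 XOR 1 XOR 0 XOR 1 XOR 1 XOR 0 XOR 1 XOR 0 XOR 0 XOR 1 XOR 1 XOR 1 XOR 1 XOR 0 XOR 1 XOR 1 XOR 1 = 1

1


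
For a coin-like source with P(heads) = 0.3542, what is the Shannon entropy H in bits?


H = -p*log2(p) - (1-p)*log2(1-p). -0.3542*log2(0.3542) = 0.530366; -0.6458*log2(0.6458) = 0.407397. H = 0.530366 + 0.407397 = 0.9378

0.9378 bits


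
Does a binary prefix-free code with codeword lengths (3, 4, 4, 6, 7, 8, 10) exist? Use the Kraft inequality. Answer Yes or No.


Kraft sum = sum(2^(-l_i)) = 0.2783, need <= 1. Result: satisfied (a binary prefix-free code with these lengths exists)

Yes


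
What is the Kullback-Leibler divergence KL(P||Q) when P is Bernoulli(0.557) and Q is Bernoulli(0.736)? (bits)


KL = p*log2(p/q) + (1-p)*log2((1-p)/(1-q)) = 0.557*log2(0.557/0.736) + 0.443*log2(0.443/0.264) = 0.1069

0.1069 bits


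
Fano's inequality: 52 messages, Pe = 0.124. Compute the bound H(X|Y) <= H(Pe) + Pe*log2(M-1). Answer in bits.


H(Pe) = -Pe*log2(Pe) - (1-Pe)*log2(1-Pe) = -0.124*log2(0.124) - 0.876*log2(0.876) = 0.373437 + 0.167314 = 0.5408. Pe*log2(M-1) = 0.124*log2(51) = 0.703381. Bound = H(Pe) + Pe*log2(M-1) = 0.373437 + 0.167314 + 0.703381 = 1.2441

1.2441 bits


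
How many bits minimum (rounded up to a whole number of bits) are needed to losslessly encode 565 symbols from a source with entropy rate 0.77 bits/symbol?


Minimum bits >= n * H = 565 * 0.77 = 435.05, rounded up to a whole number of bits = 436

436 bits


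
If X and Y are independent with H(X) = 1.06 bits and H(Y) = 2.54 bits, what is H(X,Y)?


For independent variables, H(X,Y) = H(X) + H(Y) = 1.06 + 2.54 = 3.6

3.6 bits


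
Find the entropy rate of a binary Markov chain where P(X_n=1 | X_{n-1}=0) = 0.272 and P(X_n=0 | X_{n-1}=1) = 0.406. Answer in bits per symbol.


Stationary distribution: pi_0 = p10/(p01+p10) = 0.5988, pi_1 = 0.4012. Entropy rate H' = pi_0*H(p01) + pi_1*H(p10) = 0.5988*0.8443 + 0.4012*0.9744 = 0.8965

0.8965 bits/symbol


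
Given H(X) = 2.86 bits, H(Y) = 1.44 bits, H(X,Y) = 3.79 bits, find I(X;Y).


I(X;Y) = H(X) + H(Y) - H(X,Y) = 2.86 + 1.44 - 3.79 = 0.51

0.51 bits


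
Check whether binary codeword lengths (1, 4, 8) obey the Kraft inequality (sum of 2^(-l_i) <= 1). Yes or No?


Kraft sum = sum(2^(-l_i)) = 0.5664, need <= 1. Result: satisfied (a binary prefix-free code with these lengths exists)

Yes


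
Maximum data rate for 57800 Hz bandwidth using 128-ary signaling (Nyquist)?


Rate = 2 * B * log2(M) = 2 * 57800 * 7.0 = 809200.0

809200.0 bps


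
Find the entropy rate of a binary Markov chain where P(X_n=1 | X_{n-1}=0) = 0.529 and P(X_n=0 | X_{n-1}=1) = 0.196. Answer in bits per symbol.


Stationary distribution: pi_0 = p10/(p01+p10) = 0.2703, pi_1 = 0.7297. Entropy rate H' = pi_0*H(p01) + pi_1*H(p10) = 0.2703*0.9976 + 0.7297*0.7139 = 0.7906

0.7906 bits/symbol


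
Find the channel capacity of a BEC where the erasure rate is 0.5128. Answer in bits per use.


C = 1 - epsilon = 1 - 0.5128 = 0.4872

0.4872 bits


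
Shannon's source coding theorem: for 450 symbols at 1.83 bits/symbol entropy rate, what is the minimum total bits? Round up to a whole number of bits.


Minimum bits >= n * H = 450 * 1.83 = 823.5, rounded up to a whole number of bits = 824

824 bits


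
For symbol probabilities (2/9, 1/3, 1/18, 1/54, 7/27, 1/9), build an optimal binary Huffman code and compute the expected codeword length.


Huffman construction (repeatedly merge the two least-probable nodes; each merge adds 1 bit to every symbol beneath it): 1/54 + 1/18 = 2/27; 2/27 + 1/9 = 5/27; 5/27 + 2/9 = 11/27; 7/27 + 1/3 = 16/27; 11/27 + 16/27 = 1. Resulting codeword lengths (in the order the probabilities were given): (2, 2, 4, 4, 2, 3). L_avg = sum(p_i * l_i) = 2/9*2 + 1/3*2 + 1/18*4 + 1/54*4 + 7/27*2 + 1/9*3 = 61/27 = 2.2593

2.2593 bits


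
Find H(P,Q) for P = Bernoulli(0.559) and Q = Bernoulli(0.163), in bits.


H(P,Q) = -p*log2(q) - (1-p)*log2(1-q). -0.559*log2(0.163) = 1.462934; -0.441*log2(0.837) = 0.113205. H(P,Q) = 1.462934 + 0.113205 = 1.5761

1.5761 bits


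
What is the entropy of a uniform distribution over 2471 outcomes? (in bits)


H = log2(n) = log2(2471) = 11.2709

11.2709 bits


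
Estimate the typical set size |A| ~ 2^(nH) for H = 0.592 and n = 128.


log2|A_typical| = nH = 128 * 0.592 = 75.776, so |A_typical| ~ 2^75.776 = 6.469e+22

6.469e+22


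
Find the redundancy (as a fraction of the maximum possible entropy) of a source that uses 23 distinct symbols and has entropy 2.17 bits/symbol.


H_max = log2(K) = log2(23) = 4.5236 bits/symbol. Redundancy = 1 - H/H_max = 1 - 2.17/4.5236 = 1 - 0.4797 = 0.5203

0.5203


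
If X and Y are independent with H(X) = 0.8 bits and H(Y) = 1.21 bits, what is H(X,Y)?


For independent variables, H(X,Y) = H(X) + H(Y) = 0.8 + 1.21 = 2.01

2.01 bits


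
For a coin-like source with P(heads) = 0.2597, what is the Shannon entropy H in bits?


H = -p*log2(p) - (1-p)*log2(1-p). -0.2597*log2(0.2597) = 0.505138; -0.7403*log2(0.7403) = 0.321156. H = 0.505138 + 0.321156 = 0.8263

0.8263 bits


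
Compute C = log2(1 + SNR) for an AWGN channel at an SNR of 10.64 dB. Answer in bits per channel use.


SNR_linear = 10^(10.64/10) = 11.5878; C = log2(1 + SNR_linear) = log2(1 + 11.5878) = 3.654

3.654 bits/channel use


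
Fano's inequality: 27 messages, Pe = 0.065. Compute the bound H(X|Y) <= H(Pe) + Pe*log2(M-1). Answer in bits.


H(Pe) = -Pe*log2(Pe) - (1-Pe)*log2(1-Pe) = -0.065*log2(0.065) - 0.935*log2(0.935) = 0.256322 + 0.090659 = 0.347. Pe*log2(M-1) = 0.065*log2(26) = 0.305529. Bound = H(Pe) + Pe*log2(M-1) = 0.256322 + 0.090659 + 0.305529 = 0.6525

0.6525 bits


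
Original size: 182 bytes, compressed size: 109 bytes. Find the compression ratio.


Ratio = original / compressed = 182 / 109 = 1.6697

1.6697


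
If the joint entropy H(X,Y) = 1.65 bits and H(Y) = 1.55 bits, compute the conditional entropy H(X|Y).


H(X|Y) = H(X,Y) - H(Y) = 1.65 - 1.55 = 0.1

0.1 bits


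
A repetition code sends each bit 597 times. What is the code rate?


Rate = k/n = 1/597

1/597


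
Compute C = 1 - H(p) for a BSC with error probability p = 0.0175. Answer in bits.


H(p) = -p*log2(p) - (1-p)*log2(1-p) = -0.0175*log2(0.0175) - 0.9825*log2(0.9825) = 0.102139 + 0.025025 = 0.1272. C = 1 - H(p) = 1 - 0.1272 = 0.8728

0.8728 bits


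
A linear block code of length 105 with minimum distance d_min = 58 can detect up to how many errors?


Detection capability = d_min - 1 = 58 - 1 = 57

57 errors


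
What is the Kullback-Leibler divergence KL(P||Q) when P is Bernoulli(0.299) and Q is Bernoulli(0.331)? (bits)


KL = p*log2(p/q) + (1-p)*log2((1-p)/(1-q)) = 0.299*log2(0.299/0.331) + 0.701*log2(0.701/0.669) = 0.0034

0.0034 bits


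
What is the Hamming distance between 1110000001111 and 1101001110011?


Count differing positions: . . ^ ^ . . ^ ^ ^ ^ ^ . . = 7 differences

7


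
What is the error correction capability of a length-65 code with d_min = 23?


Correction capability = floor((d-1)/2) = floor((23-1)/2) = 11

11 errors


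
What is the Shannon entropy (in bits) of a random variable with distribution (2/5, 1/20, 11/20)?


H = -sum(p_i * log2(p_i)). Terms: -(2/5)*log2(2/5) = 0.528771; -(1/20)*log2(1/20) = 0.216096; -(11/20)*log2(11/20) = 0.474373. H = 0.528771 + 0.216096 + 0.474373 = 1.2192

1.2192 bits


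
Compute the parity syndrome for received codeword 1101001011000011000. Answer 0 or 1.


Syndrome = XOR of all bits = 1 XOR 1 XOR 0 XOR 1 XOR 0 XOR 0 XOR 1 XOR 0 XOR 1 XOR 1 XOR 0 XOR 0 XOR 0 XOR 0 XOR 1 XOR 1 XOR 0 XOR 0 XOR 0 = 0

0


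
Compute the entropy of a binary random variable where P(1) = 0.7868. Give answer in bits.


H = -p*log2(p) - (1-p)*log2(1-p). -0.7868*log2(0.7868) = 0.272179; -0.2132*log2(0.2132) = 0.475376. H = 0.272179 + 0.475376 = 0.7476

0.7476 bits


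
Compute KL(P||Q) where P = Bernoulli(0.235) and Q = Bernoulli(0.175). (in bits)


KL = p*log2(p/q) + (1-p)*log2((1-p)/(1-q)) = 0.235*log2(0.235/0.175) + 0.765*log2(0.765/0.825) = 0.0166

0.0166 bits


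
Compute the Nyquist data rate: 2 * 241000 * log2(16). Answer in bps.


Rate = 2 * B * log2(M) = 2 * 241000 * 4.0 = 1928000.0

1928000.0 bps


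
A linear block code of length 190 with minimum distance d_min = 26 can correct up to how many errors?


Correction capability = floor((d-1)/2) = floor((26-1)/2) = 12

12 errors


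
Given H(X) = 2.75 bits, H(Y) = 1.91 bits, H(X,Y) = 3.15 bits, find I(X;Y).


I(X;Y) = H(X) + H(Y) - H(X,Y) = 2.75 + 1.91 - 3.15 = 1.51

1.51 bits


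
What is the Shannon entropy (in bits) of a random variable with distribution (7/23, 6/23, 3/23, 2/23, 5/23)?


H = -sum(p_i * log2(p_i)). Terms: -(7/23)*log2(7/23) = 0.522324; -(6/23)*log2(6/23) = 0.505722; -(3/23)*log2(3/23) = 0.383296; -(2/23)*log2(2/23) = 0.306397; -(5/23)*log2(5/23) = 0.478616. H = 0.522324 + 0.505722 + 0.383296 + 0.306397 + 0.478616 = 2.1964

2.1964 bits


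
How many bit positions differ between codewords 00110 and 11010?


Count differing positions: ^ ^ ^ . . = 3 differences

3


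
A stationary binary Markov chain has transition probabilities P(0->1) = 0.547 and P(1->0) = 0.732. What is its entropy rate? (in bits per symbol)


Stationary distribution: pi_0 = p10/(p01+p10) = 0.5723, pi_1 = 0.4277. Entropy rate H' = pi_0*H(p01) + pi_1*H(p10) = 0.5723*0.9936 + 0.4277*0.8386 = 0.9273

0.9273 bits/symbol


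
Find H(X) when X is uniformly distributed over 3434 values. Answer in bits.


H = log2(n) = log2(3434) = 11.7457

11.7457 bits


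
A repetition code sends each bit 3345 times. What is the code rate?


Rate = k/n = 1/3345

1/3345


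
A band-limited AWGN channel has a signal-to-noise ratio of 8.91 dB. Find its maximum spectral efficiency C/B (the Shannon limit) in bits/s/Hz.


SNR_linear = 10^(8.91/10) = 7.7804; C/B = log2(1 + SNR_linear) = log2(1 + 7.7804) = 3.1343

3.1343 bits/s/Hz


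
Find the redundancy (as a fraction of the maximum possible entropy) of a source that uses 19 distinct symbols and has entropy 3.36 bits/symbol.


H_max = log2(K) = log2(19) = 4.2479 bits/symbol. Redundancy = 1 - H/H_max = 1 - 3.36/4.2479 = 1 - 0.791 = 0.209

0.209


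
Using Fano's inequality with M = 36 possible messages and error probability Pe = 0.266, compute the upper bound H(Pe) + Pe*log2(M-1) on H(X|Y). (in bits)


H(Pe) = -Pe*log2(Pe) - (1-Pe)*log2(1-Pe) = -0.266*log2(0.266) - 0.734*log2(0.734) = 0.508193 + 0.327473 = 0.8357. Pe*log2(M-1) = 0.266*log2(35) = 1.364389. Bound = H(Pe) + Pe*log2(M-1) = 0.508193 + 0.327473 + 1.364389 = 2.2001

2.2001 bits


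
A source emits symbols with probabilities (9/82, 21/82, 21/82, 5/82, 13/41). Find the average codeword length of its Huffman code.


Huffman construction (repeatedly merge the two least-probable nodes; each merge adds 1 bit to every symbol beneath it): 5/82 + 9/82 = 7/41; 7/41 + 21/82 = 35/82; 21/82 + 13/41 = 47/82; 35/82 + 47/82 = 1. Resulting codeword lengths (in the order the probabilities were given): (3, 2, 2, 3, 2). L_avg = sum(p_i * l_i) = 9/82*3 + 21/82*2 + 21/82*2 + 5/82*3 + 13/41*2 = 89/41 = 2.1707

2.1707 bits


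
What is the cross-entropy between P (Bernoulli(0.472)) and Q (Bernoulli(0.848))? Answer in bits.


H(P,Q) = -p*log2(q) - (1-p)*log2(1-q). -0.472*log2(0.848) = 0.112272; -0.528*log2(0.152) = 1.435028. H(P,Q) = 0.112272 + 1.435028 = 1.5473

1.5473 bits


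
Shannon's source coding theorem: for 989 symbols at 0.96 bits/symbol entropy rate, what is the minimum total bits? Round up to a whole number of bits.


Minimum bits >= n * H = 989 * 0.96 = 949.44, rounded up to a whole number of bits = 950

950 bits


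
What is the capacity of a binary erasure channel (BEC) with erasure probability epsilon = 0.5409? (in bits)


C = 1 - epsilon = 1 - 0.5409 = 0.4591

0.4591 bits


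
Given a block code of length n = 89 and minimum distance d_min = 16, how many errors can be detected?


Detection capability = d_min - 1 = 16 - 1 = 15

15 errors


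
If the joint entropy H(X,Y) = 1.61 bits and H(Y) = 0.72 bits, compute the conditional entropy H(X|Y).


H(X|Y) = H(X,Y) - H(Y) = 1.61 - 0.72 = 0.89

0.89 bits


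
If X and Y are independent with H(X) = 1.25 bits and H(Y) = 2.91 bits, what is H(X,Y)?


For independent variables, H(X,Y) = H(X) + H(Y) = 1.25 + 2.91 = 4.16

4.16 bits


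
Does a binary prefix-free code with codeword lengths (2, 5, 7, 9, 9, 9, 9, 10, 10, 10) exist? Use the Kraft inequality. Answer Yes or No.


Kraft sum = sum(2^(-l_i)) = 0.2998, need <= 1. Result: satisfied (a binary prefix-free code with these lengths exists)

Yes


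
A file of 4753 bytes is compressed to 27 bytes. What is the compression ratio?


Ratio = original / compressed = 4753 / 27 = 176.037

176.037


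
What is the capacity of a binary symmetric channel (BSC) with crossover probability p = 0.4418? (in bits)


H(p) = -p*log2(p) - (1-p)*log2(1-p) = -0.4418*log2(0.4418) - 0.5582*log2(0.5582) = 0.520677 + 0.469528 = 0.9902. C = 1 - H(p) = 1 - 0.9902 = 0.0098

0.0098 bits


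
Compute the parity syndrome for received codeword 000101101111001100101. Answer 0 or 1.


Syndrome = XOR of all bits = 0 XOR 0 XOR 0 XOR 1 XOR 0 XOR 1 XOR 1 XOR 0 XOR 1 XOR 1 XOR 1 XOR 1 XOR 0 XOR 0 XOR 1 XOR 1 XOR 0 XOR 0 XOR 1 XOR 0 XOR 1 = 1

1


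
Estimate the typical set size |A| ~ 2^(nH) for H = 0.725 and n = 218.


log2|A_typical| = nH = 218 * 0.725 = 158.05, so |A_typical| ~ 2^158.05 = 3.783e+47

3.783e+47


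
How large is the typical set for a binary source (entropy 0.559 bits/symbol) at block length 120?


log2|A_typical| = nH = 120 * 0.559 = 67.08, so |A_typical| ~ 2^67.08 = 1.560e+20

1.560e+20


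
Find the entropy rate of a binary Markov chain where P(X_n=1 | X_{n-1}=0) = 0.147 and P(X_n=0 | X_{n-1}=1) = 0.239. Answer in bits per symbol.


Stationary distribution: pi_0 = p10/(p01+p10) = 0.6192, pi_1 = 0.3808. Entropy rate H' = pi_0*H(p01) + pi_1*H(p10) = 0.6192*0.6023 + 0.3808*0.7934 = 0.6751

0.6751 bits/symbol


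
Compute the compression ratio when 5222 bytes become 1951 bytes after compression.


Ratio = original / compressed = 5222 / 1951 = 2.6766

2.6766


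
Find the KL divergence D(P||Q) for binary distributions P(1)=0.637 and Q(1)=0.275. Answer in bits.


KL = p*log2(p/q) + (1-p)*log2((1-p)/(1-q)) = 0.637*log2(0.637/0.275) + 0.363*log2(0.363/0.725) = 0.4097

0.4097 bits


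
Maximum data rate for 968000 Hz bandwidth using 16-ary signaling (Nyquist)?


Rate = 2 * B * log2(M) = 2 * 968000 * 4.0 = 7744000.0

7744000.0 bps


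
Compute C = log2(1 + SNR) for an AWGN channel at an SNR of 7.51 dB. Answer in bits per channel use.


SNR_linear = 10^(7.51/10) = 5.6364; C = log2(1 + SNR_linear) = log2(1 + 5.6364) = 2.7304

2.7304 bits/channel use


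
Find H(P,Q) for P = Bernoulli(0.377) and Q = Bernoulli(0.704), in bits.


H(P,Q) = -p*log2(q) - (1-p)*log2(1-q). -0.377*log2(0.704) = 0.190895; -0.623*log2(0.296) = 1.094194. H(P,Q) = 0.190895 + 1.094194 = 1.2851

1.2851 bits


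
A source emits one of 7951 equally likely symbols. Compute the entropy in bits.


H = log2(n) = log2(7951) = 12.9569

12.9569 bits


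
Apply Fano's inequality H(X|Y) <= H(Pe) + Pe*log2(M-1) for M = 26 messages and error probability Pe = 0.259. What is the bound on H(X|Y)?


H(Pe) = -Pe*log2(Pe) - (1-Pe)*log2(1-Pe) = -0.259*log2(0.259) - 0.741*log2(0.741) = 0.504785 + 0.320449 = 0.8252. Pe*log2(M-1) = 0.259*log2(25) = 1.202759. Bound = H(Pe) + Pe*log2(M-1) = 0.504785 + 0.320449 + 1.202759 = 2.028

2.028 bits


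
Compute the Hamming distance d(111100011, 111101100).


Count differing positions: . . . . . ^ ^ ^ ^ = 4 differences

4


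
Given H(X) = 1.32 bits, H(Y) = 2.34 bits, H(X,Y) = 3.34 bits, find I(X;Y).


I(X;Y) = H(X) + H(Y) - H(X,Y) = 1.32 + 2.34 - 3.34 = 0.32

0.32 bits


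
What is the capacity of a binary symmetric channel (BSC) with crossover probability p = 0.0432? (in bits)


H(p) = -p*log2(p) - (1-p)*log2(1-p) = -0.0432*log2(0.0432) - 0.9568*log2(0.9568) = 0.195818 + 0.060958 = 0.2568. C = 1 - H(p) = 1 - 0.2568 = 0.7432

0.7432 bits


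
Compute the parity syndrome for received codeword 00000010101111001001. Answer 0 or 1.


Syndrome = XOR of all bits = 0 XOR 0 XOR 0 XOR 0 XOR 0 XOR 0 XOR 1 XOR 0 XOR 1 XOR 0 XOR 1 XOR 1 XOR 1 XOR 1 XOR 0 XOR 0 XOR 1 XOR 0 XOR 0 XOR 1 = 0

0


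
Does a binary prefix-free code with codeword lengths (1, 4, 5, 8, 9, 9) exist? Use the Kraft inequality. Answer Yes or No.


Kraft sum = sum(2^(-l_i)) = 0.6016, need <= 1. Result: satisfied (a binary prefix-free code with these lengths exists)

Yes


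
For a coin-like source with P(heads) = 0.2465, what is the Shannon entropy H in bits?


H = -p*log2(p) - (1-p)*log2(1-p). -0.2465*log2(0.2465) = 0.498014; -0.7535*log2(0.7535) = 0.307670. H = 0.498014 + 0.307670 = 0.8057

0.8057 bits


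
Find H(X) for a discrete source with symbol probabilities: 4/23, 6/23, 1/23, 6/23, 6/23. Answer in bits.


H = -sum(p_i * log2(p_i)). Terms: -(4/23)*log2(4/23) = 0.438880; -(6/23)*log2(6/23) = 0.505722; -(1/23)*log2(1/23) = 0.196677; -(6/23)*log2(6/23) = 0.505722; -(6/23)*log2(6/23) = 0.505722. H = 0.438880 + 0.505722 + 0.196677 + 0.505722 + 0.505722 = 2.1527

2.1527 bits


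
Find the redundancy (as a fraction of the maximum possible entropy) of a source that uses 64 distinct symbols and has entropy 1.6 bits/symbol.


H_max = log2(K) = log2(64) = 6.0 bits/symbol. Redundancy = 1 - H/H_max = 1 - 1.6/6.0 = 1 - 0.2667 = 0.7333

0.7333


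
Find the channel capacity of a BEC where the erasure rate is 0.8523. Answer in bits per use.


C = 1 - epsilon = 1 - 0.8523 = 0.1477

0.1477 bits


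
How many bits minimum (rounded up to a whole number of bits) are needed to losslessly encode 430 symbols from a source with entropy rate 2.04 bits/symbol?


Minimum bits >= n * H = 430 * 2.04 = 877.2, rounded up to a whole number of bits = 878

878 bits


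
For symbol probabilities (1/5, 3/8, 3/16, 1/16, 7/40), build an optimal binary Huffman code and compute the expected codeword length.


Huffman construction (repeatedly merge the two least-probable nodes; each merge adds 1 bit to every symbol beneath it): 1/16 + 7/40 = 19/80; 3/16 + 1/5 = 31/80; 19/80 + 3/8 = 49/80; 31/80 + 49/80 = 1. Resulting codeword lengths (in the order the probabilities were given): (2, 2, 2, 3, 3). L_avg = sum(p_i * l_i) = 1/5*2 + 3/8*2 + 3/16*2 + 1/16*3 + 7/40*3 = 179/80 = 2.2375

2.2375 bits


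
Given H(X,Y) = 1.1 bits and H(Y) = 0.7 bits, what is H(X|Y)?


H(X|Y) = H(X,Y) - H(Y) = 1.1 - 0.7 = 0.4

0.4 bits


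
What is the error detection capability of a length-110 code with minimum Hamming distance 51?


Detection capability = d_min - 1 = 51 - 1 = 50

50 errors


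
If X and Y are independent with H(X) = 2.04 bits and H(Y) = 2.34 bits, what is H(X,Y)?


For independent variables, H(X,Y) = H(X) + H(Y) = 2.04 + 2.34 = 4.38

4.38 bits


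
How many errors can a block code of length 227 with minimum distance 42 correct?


Correction capability = floor((d-1)/2) = floor((42-1)/2) = 20

20 errors


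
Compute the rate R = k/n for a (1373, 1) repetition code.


Rate = k/n = 1/1373

1/1373


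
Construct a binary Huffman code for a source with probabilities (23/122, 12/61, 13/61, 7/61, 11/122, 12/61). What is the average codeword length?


Huffman construction (repeatedly merge the two least-probable nodes; each merge adds 1 bit to every symbol beneath it): 11/122 + 7/61 = 25/122; 23/122 + 12/61 = 47/122; 12/61 + 25/122 = 49/122; 13/61 + 47/122 = 73/122; 49/122 + 73/122 = 1. Resulting codeword lengths (in the order the probabilities were given): (3, 3, 2, 3, 3, 2). L_avg = sum(p_i * l_i) = 23/122*3 + 12/61*3 + 13/61*2 + 7/61*3 + 11/122*3 + 12/61*2 = 158/61 = 2.5902

2.5902 bits


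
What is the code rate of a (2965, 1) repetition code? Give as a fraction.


Rate = k/n = 1/2965

1/2965


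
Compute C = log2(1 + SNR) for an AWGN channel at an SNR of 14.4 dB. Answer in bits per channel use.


SNR_linear = 10^(14.4/10) = 27.5423; C = log2(1 + SNR_linear) = log2(1 + 27.5423) = 4.835

4.835 bits/channel use


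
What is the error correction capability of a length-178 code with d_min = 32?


Correction capability = floor((d-1)/2) = floor((32-1)/2) = 15

15 errors


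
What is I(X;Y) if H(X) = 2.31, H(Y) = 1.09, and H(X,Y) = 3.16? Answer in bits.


I(X;Y) = H(X) + H(Y) - H(X,Y) = 2.31 + 1.09 - 3.16 = 0.24

0.24 bits


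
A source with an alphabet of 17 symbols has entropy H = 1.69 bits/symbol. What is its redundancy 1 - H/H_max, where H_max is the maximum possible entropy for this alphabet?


H_max = log2(K) = log2(17) = 4.0875 bits/symbol. Redundancy = 1 - H/H_max = 1 - 1.69/4.0875 = 1 - 0.4135 = 0.5865

0.5865


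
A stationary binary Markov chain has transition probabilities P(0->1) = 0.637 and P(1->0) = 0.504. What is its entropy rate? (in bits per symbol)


Stationary distribution: pi_0 = p10/(p01+p10) = 0.4417, pi_1 = 0.5583. Entropy rate H' = pi_0*H(p01) + pi_1*H(p10) = 0.4417*0.9451 + 0.5583*1.0 = 0.9757

0.9757 bits/symbol


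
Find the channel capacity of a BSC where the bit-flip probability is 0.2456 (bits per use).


H(p) = -p*log2(p) - (1-p)*log2(1-p) = -0.2456*log2(0.2456) - 0.7544*log2(0.7544) = 0.497492 + 0.306738 = 0.8042. C = 1 - H(p) = 1 - 0.8042 = 0.1958

0.1958 bits


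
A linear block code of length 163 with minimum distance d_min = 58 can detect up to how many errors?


Detection capability = d_min - 1 = 58 - 1 = 57

57 errors


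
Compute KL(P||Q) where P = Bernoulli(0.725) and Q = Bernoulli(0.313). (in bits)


KL = p*log2(p/q) + (1-p)*log2((1-p)/(1-q)) = 0.725*log2(0.725/0.313) + 0.275*log2(0.275/0.687) = 0.5153

0.5153 bits


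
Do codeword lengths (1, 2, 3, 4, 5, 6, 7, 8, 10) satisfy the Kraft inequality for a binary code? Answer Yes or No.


Kraft sum = sum(2^(-l_i)) = 0.9971, need <= 1. Result: satisfied (a binary prefix-free code with these lengths exists)

Yes


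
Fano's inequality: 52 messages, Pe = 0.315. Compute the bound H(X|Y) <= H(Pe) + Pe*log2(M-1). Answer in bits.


H(Pe) = -Pe*log2(Pe) - (1-Pe)*log2(1-Pe) = -0.315*log2(0.315) - 0.685*log2(0.685) = 0.524972 + 0.373890 = 0.8989. Pe*log2(M-1) = 0.315*log2(51) = 1.786814. Bound = H(Pe) + Pe*log2(M-1) = 0.524972 + 0.373890 + 1.786814 = 2.6857

2.6857 bits


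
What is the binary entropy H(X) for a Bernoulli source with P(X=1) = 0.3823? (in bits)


H = -p*log2(p) - (1-p)*log2(1-p). -0.3823*log2(0.3823) = 0.530335; -0.6177*log2(0.6177) = 0.429315. H = 0.530335 + 0.429315 = 0.9597

0.9597 bits


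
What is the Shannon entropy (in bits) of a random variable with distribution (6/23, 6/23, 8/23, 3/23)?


H = -sum(p_i * log2(p_i)). Terms: -(6/23)*log2(6/23) = 0.505722; -(6/23)*log2(6/23) = 0.505722; -(8/23)*log2(8/23) = 0.529935; -(3/23)*log2(3/23) = 0.383296. H = 0.505722 + 0.505722 + 0.529935 + 0.383296 = 1.9247

1.9247 bits


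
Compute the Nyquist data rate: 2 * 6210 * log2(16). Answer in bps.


Rate = 2 * B * log2(M) = 2 * 6210 * 4.0 = 49680.0

49680.0 bps


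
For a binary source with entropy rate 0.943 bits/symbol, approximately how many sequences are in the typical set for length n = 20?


log2|A_typical| = nH = 20 * 0.943 = 18.86, so |A_typical| ~ 2^18.86 = 4.758e+05

4.758e+05


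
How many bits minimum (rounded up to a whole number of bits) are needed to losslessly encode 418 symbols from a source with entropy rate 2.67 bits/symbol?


Minimum bits >= n * H = 418 * 2.67 = 1116.06, rounded up to a whole number of bits = 1117

1117 bits


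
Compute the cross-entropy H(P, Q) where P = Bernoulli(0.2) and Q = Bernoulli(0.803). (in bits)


H(P,Q) = -p*log2(q) - (1-p)*log2(1-q). -0.2*log2(0.803) = 0.063306; -0.8*log2(0.197) = 1.874986. H(P,Q) = 0.063306 + 1.874986 = 1.9383

1.9383 bits


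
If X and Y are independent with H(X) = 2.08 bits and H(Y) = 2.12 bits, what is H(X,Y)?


For independent variables, H(X,Y) = H(X) + H(Y) = 2.08 + 2.12 = 4.2

4.2 bits


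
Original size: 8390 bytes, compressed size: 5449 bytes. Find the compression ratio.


Ratio = original / compressed = 8390 / 5449 = 1.5397

1.5397


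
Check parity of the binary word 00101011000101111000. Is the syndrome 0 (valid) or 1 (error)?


Syndrome = XOR of all bits = 0 XOR 0 XOR 1 XOR 0 XOR 1 XOR 0 XOR 1 XOR 1 XOR 0 XOR 0 XOR 0 XOR 1 XOR 0 XOR 1 XOR 1 XOR 1 XOR 1 XOR 0 XOR 0 XOR 0 = 1

1


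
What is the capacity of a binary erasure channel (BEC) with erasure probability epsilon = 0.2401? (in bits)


C = 1 - epsilon = 1 - 0.2401 = 0.7599

0.7599 bits


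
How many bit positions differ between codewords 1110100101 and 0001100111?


Count differing positions: ^ ^ ^ ^ . . . . ^ . = 5 differences

5


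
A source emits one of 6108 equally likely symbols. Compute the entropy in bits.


H = log2(n) = log2(6108) = 12.5765

12.5765 bits


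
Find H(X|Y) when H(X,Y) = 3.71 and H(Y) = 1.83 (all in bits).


H(X|Y) = H(X,Y) - H(Y) = 3.71 - 1.83 = 1.88

1.88 bits
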